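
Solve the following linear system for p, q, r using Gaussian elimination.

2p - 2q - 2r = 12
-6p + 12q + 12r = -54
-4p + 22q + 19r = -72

Forward elimination on [A|b]:
R2 <- R2 - (-3)*R1:  [   0    6    6  -18 ]
R3 <- R3 - (-2)*R1:  [   0   18   15  -48 ]
R3 <- R3 - (3)*R2:  [  0   0  -3   6 ]
Row echelon form:
[ 2  -2  -2  |   12 ]
[ 0   6   6  |  -18 ]
[ 0   0  -3  |    6 ]
Back-substitution:
r = (6) / -3 = -2
q = (-18 - (6)*(-2)) / 6 = -1
p = (12 - (-2)*(-1) - (-2)*(-2)) / 2 = 3

(3, -1, -2)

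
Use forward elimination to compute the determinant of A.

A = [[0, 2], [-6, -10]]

det(A) = 12

Forward elimination:
R1 <-> R2   (pivot in column 1 was zero)
[ -6  -10 ]
[  0    2 ]
Upper-triangular form:
[ -6  -10 ]
[  0    2 ]
det(A) = (-1)^1 * (-6) * (2) = 12  (1 row swap -> sign -1)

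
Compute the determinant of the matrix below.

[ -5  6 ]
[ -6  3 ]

det(A) = 21

Forward elimination:
R2 <- R2 - (6/5)*R1:  [     0  -21/5 ]
Upper-triangular form:
[ -5      6 ]
[  0  -21/5 ]
det(A) = (-1)^0 * (-5) * (-21/5) = 21  (0 row swaps -> sign +1)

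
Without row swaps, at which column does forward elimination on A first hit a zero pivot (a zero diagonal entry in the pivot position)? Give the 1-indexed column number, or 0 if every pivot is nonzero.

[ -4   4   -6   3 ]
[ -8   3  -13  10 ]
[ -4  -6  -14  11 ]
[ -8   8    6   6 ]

Naive forward elimination:
R2 <- R2 - (2)*R1:  [  0  -5  -1   4 ]
R3 <- R3 - (1)*R1:  [   0  -10   -8    8 ]
R4 <- R4 - (2)*R1:  [  0   0  18   0 ]
R3 <- R3 - (2)*R2:  [  0   0  -6   0 ]
R4 <- R4 - (-3)*R3:  [ 0  0  0  0 ]
Matrix at this point:
[ -4   4  -6  3 ]
[  0  -5  -1  4 ]
[  0   0  -6  0 ]
[  0   0   0  0 ]
Pivot entry (4,4) in the last row is zero and there are no rows below to swap with -> zero pivot in column 4 (A is singular).

first zero-pivot column = 4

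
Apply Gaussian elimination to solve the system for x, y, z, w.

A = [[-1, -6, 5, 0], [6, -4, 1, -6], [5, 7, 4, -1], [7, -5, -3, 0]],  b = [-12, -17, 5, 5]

Forward elimination on [A|b]:
R2 <- R2 - (-6)*R1:  [   0  -40   31   -6  -89 ]
R3 <- R3 - (-5)*R1:  [   0  -23   29   -1  -55 ]
R4 <- R4 - (-7)*R1:  [   0  -47   32    0  -79 ]
R3 <- R3 - (23/40)*R2:  [       0        0   447/40    49/20  -153/40 ]
R4 <- R4 - (47/40)*R2:  [       0        0  -177/40   141/20  1023/40 ]
R4 <- R4 - (-59/149)*R3:  [        0         0         0  1195/149  3585/149 ]
Row echelon form:
[ -1   -6       5         0  |       -12 ]
[  0  -40      31        -6  |       -89 ]
[  0    0  447/40     49/20  |   -153/40 ]
[  0    0       0  1195/149  |  3585/149 ]
Back-substitution:
w = (3585/149) / (1195/149) = 3
z = (-153/40 - (49/20)*(3)) / (447/40) = -1
y = (-89 - (31)*(-1) - (-6)*(3)) / -40 = 1
x = (-12 - (-6)*(1) - (5)*(-1)) / -1 = 1

(1, 1, -1, 3)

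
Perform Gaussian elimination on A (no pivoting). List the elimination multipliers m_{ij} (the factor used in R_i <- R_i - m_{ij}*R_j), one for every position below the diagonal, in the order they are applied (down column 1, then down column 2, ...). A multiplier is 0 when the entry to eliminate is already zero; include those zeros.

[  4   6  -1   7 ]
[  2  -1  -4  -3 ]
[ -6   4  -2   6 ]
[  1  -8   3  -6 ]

multipliers: 1/2, -3/2, 1/4, -13/4, 19/8, -185/238

Forward elimination:
R2 <- R2 - (1/2)*R1:  [     0     -4   -7/2  -13/2 ]
R3 <- R3 - (-3/2)*R1:  [    0    13  -7/2  33/2 ]
R4 <- R4 - (1/4)*R1:  [     0  -19/2   13/4  -31/4 ]
R3 <- R3 - (-13/4)*R2:  [      0       0  -119/8   -37/8 ]
R4 <- R4 - (19/8)*R2:  [      0       0  185/16  123/16 ]
R4 <- R4 - (-185/238)*R3:  [       0        0        0  487/119 ]
Multipliers (in order of application): m_{21} = 1/2, m_{31} = -3/2, m_{41} = 1/4, m_{32} = -13/4, m_{42} = 19/8, m_{43} = -185/238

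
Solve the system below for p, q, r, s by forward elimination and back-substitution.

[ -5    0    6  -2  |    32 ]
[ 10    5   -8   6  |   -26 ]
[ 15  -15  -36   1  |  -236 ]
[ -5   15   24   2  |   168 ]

(-2, 2, 5, 4)

Forward elimination on [A|b]:
R2 <- R2 - (-2)*R1:  [  0   5   4   2  38 ]
R3 <- R3 - (-3)*R1:  [    0   -15   -18    -5  -140 ]
R4 <- R4 - (1)*R1:  [   0   15   18    4  136 ]
R3 <- R3 - (-3)*R2:  [   0    0   -6    1  -26 ]
R4 <- R4 - (3)*R2:  [  0   0   6  -2  22 ]
R4 <- R4 - (-1)*R3:  [  0   0   0  -1  -4 ]
Row echelon form:
[ -5  0   6  -2  |   32 ]
[  0  5   4   2  |   38 ]
[  0  0  -6   1  |  -26 ]
[  0  0   0  -1  |   -4 ]
Back-substitution:
s = (-4) / -1 = 4
r = (-26 - (1)*(4)) / -6 = 5
q = (38 - (4)*(5) - (2)*(4)) / 5 = 2
p = (32 - (6)*(5) - (-2)*(4)) / -5 = -2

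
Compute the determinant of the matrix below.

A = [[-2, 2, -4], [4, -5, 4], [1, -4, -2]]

det(A) = 16

Forward elimination:
R2 <- R2 - (-2)*R1:  [  0  -1  -4 ]
R3 <- R3 - (-1/2)*R1:  [  0  -3  -4 ]
R3 <- R3 - (3)*R2:  [ 0  0  8 ]
Upper-triangular form:
[ -2   2  -4 ]
[  0  -1  -4 ]
[  0   0   8 ]
det(A) = (-1)^0 * (-2) * (-1) * (8) = 16  (0 row swaps -> sign +1)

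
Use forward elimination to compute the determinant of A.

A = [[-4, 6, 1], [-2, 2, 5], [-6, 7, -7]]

det(A) = -70

Forward elimination:
R2 <- R2 - (1/2)*R1:  [   0   -1  9/2 ]
R3 <- R3 - (3/2)*R1:  [     0     -2  -17/2 ]
R3 <- R3 - (2)*R2:  [     0      0  -35/2 ]
Upper-triangular form:
[ -4   6      1 ]
[  0  -1    9/2 ]
[  0   0  -35/2 ]
det(A) = (-1)^0 * (-4) * (-1) * (-35/2) = -70  (0 row swaps -> sign +1)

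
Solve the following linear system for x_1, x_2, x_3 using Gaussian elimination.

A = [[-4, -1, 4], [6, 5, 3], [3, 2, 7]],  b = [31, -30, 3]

Forward elimination on [A|b]:
R2 <- R2 - (-3/2)*R1:  [    0   7/2     9  33/2 ]
R3 <- R3 - (-3/4)*R1:  [     0    5/4     10  105/4 ]
R3 <- R3 - (5/14)*R2:  [      0       0   95/14  285/14 ]
Row echelon form:
[ -4   -1      4  |      31 ]
[  0  7/2      9  |    33/2 ]
[  0    0  95/14  |  285/14 ]
Back-substitution:
x_3 = (285/14) / (95/14) = 3
x_2 = (33/2 - (9)*(3)) / (7/2) = -3
x_1 = (31 - (-1)*(-3) - (4)*(3)) / -4 = -4

(-4, -3, 3)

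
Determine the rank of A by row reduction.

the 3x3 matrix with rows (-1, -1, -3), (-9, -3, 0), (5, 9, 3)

Row reduction:
R2 <- R2 - (9)*R1:  [  0   6  27 ]
R3 <- R3 - (-5)*R1:  [   0    4  -12 ]
R3 <- R3 - (2/3)*R2:  [   0    0  -30 ]
Row echelon form:
[ -1  -1   -3 ]
[  0   6   27 ]
[  0   0  -30 ]
Nonzero rows / pivot columns: 3

rank(A) = 3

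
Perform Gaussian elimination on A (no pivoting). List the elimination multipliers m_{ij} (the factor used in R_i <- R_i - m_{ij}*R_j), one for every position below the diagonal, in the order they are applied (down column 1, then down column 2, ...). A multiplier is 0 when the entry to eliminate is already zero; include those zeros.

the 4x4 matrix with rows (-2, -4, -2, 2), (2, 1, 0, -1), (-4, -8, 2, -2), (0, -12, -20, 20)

Forward elimination:
R2 <- R2 - (-1)*R1:  [  0  -3  -2   1 ]
R3 <- R3 - (2)*R1:  [  0   0   6  -6 ]
R4: entry in column 1 is already 0 -> m_{41} = 0 (no row operation needed)
R3: entry in column 2 is already 0 -> m_{32} = 0 (no row operation needed)
R4 <- R4 - (4)*R2:  [   0    0  -12   16 ]
R4 <- R4 - (-2)*R3:  [ 0  0  0  4 ]
Multipliers (in order of application): m_{21} = -1, m_{31} = 2, m_{41} = 0, m_{32} = 0, m_{42} = 4, m_{43} = -2

multipliers: -1, 2, 0, 0, 4, -2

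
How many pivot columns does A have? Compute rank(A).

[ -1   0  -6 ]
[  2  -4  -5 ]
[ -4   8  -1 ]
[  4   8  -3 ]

Row reduction:
R2 <- R2 - (-2)*R1:  [   0   -4  -17 ]
R3 <- R3 - (4)*R1:  [  0   8  23 ]
R4 <- R4 - (-4)*R1:  [   0    8  -27 ]
R3 <- R3 - (-2)*R2:  [   0    0  -11 ]
R4 <- R4 - (-2)*R2:  [   0    0  -61 ]
R4 <- R4 - (61/11)*R3:  [ 0  0  0 ]
Row echelon form:
[ -1   0   -6 ]
[  0  -4  -17 ]
[  0   0  -11 ]
[  0   0    0 ]
Nonzero rows / pivot columns: 3

rank(A) = 3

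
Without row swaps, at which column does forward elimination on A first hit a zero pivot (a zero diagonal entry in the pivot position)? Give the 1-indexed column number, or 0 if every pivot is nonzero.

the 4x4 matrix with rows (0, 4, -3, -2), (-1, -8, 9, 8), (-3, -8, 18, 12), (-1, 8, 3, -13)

first zero-pivot column = 1

Naive forward elimination:
Pivot entry (1,1) is zero but row 2 has -1 in column 1 -> naive elimination stops; a row interchange (e.g. R1 <-> R2) would be required here.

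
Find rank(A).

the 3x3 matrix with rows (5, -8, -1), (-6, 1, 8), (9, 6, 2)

rank(A) = 3

Row reduction:
R2 <- R2 - (-6/5)*R1:  [     0  -43/5   34/5 ]
R3 <- R3 - (9/5)*R1:  [     0  102/5   19/5 ]
R3 <- R3 - (-102/43)*R2:  [      0       0  857/43 ]
Row echelon form:
[ 5     -8      -1 ]
[ 0  -43/5    34/5 ]
[ 0      0  857/43 ]
Nonzero rows / pivot columns: 3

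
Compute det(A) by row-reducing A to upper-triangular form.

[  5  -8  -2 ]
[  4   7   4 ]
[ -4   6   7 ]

Forward elimination:
R2 <- R2 - (4/5)*R1:  [    0  67/5  28/5 ]
R3 <- R3 - (-4/5)*R1:  [    0  -2/5  27/5 ]
R3 <- R3 - (-2/67)*R2:  [      0       0  373/67 ]
Upper-triangular form:
[ 5    -8      -2 ]
[ 0  67/5    28/5 ]
[ 0     0  373/67 ]
det(A) = (-1)^0 * (5) * (67/5) * (373/67) = 373  (0 row swaps -> sign +1)

det(A) = 373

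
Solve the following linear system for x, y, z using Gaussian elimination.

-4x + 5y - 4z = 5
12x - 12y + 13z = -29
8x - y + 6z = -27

(0, -3, -5)

Forward elimination on [A|b]:
R2 <- R2 - (-3)*R1:  [   0    3    1  -14 ]
R3 <- R3 - (-2)*R1:  [   0    9   -2  -17 ]
R3 <- R3 - (3)*R2:  [  0   0  -5  25 ]
Row echelon form:
[ -4  5  -4  |    5 ]
[  0  3   1  |  -14 ]
[  0  0  -5  |   25 ]
Back-substitution:
z = (25) / -5 = -5
y = (-14 - (1)*(-5)) / 3 = -3
x = (5 - (5)*(-3) - (-4)*(-5)) / -4 = 0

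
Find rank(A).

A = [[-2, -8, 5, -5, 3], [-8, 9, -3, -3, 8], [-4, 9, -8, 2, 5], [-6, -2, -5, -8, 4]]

Row reduction:
R2 <- R2 - (4)*R1:  [   0   41  -23   17   -4 ]
R3 <- R3 - (2)*R1:  [   0   25  -18   12   -1 ]
R4 <- R4 - (3)*R1:  [   0   22  -20    7   -5 ]
R3 <- R3 - (25/41)*R2:  [       0        0  -163/41    67/41    59/41 ]
R4 <- R4 - (22/41)*R2:  [       0        0  -314/41   -87/41  -117/41 ]
R4 <- R4 - (314/163)*R3:  [        0         0         0  -859/163  -917/163 ]
Row echelon form:
[ -2  -8        5        -5         3 ]
[  0  41      -23        17        -4 ]
[  0   0  -163/41     67/41     59/41 ]
[  0   0        0  -859/163  -917/163 ]
Nonzero rows / pivot columns: 4

rank(A) = 4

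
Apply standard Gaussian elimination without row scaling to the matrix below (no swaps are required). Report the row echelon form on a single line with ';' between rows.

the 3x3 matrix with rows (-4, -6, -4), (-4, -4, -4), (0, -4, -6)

REF = [-4 -6 -4; 0 2 0; 0 0 -6]

Forward elimination:
R2 <- R2 - (1)*R1:  [ 0  2  0 ]
R3 <- R3 - (-2)*R2:  [  0   0  -6 ]
Row echelon form:
[ -4  -6  -4 ]
[  0   2   0 ]
[  0   0  -6 ]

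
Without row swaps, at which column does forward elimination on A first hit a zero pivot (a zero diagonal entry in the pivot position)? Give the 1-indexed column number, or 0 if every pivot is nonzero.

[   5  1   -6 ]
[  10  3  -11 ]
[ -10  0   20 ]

Naive forward elimination:
R2 <- R2 - (2)*R1:  [ 0  1  1 ]
R3 <- R3 - (-2)*R1:  [ 0  2  8 ]
R3 <- R3 - (2)*R2:  [ 0  0  6 ]
All pivots nonzero; naive elimination completes without hitting a zero pivot.

first zero-pivot column = 0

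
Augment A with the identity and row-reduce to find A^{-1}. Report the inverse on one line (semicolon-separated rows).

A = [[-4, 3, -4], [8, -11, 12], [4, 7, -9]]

inverse = [-3/20 1/100 2/25; -6/5 -13/25 -4/25; -1 -2/5 -1/5]

Gauss-Jordan on [A | I]:
R1 <- (1/-4)*R1:  [    1  -3/4     1  |  -1/4     0     0 ]
R2 <- R2 - (8)*R1:  [  0  -5   4  |   2   1   0 ]
R3 <- R3 - (4)*R1:  [   0   10  -13  |    1    0    1 ]
R2 <- (1/-5)*R2:  [    0     1  -4/5  |  -2/5  -1/5     0 ]
R1 <- R1 - (-3/4)*R2:  [      1       0     2/5  |  -11/20   -3/20       0 ]
R3 <- R3 - (10)*R2:  [  0   0  -5  |   5   2   1 ]
R3 <- (1/-5)*R3:  [    0     0     1  |    -1  -2/5  -1/5 ]
R1 <- R1 - (2/5)*R3:  [     1      0      0  |  -3/20  1/100   2/25 ]
R2 <- R2 - (-4/5)*R3:  [      0       1       0  |    -6/5  -13/25   -4/25 ]
Right block of [I | A^{-1}] is the inverse:
[ -3/20   1/100   2/25 ]
[  -6/5  -13/25  -4/25 ]
[    -1    -2/5   -1/5 ]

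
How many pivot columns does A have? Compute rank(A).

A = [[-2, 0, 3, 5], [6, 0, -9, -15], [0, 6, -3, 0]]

rank(A) = 2

Row reduction:
R2 <- R2 - (-3)*R1:  [ 0  0  0  0 ]
R2 <-> R3   (pivot in column 2 was zero)
[ -2  0   3  5 ]
[  0  6  -3  0 ]
[  0  0   0  0 ]
Row echelon form:
[ -2  0   3  5 ]
[  0  6  -3  0 ]
[  0  0   0  0 ]
Nonzero rows / pivot columns: 2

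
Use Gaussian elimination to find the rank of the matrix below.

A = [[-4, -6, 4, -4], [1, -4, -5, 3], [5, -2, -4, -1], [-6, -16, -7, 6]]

Row reduction:
R2 <- R2 - (-1/4)*R1:  [     0  -11/2     -4      2 ]
R3 <- R3 - (-5/4)*R1:  [     0  -19/2      1     -6 ]
R4 <- R4 - (3/2)*R1:  [   0   -7  -13   12 ]
R3 <- R3 - (19/11)*R2:  [       0        0    87/11  -104/11 ]
R4 <- R4 - (14/11)*R2:  [      0       0  -87/11  104/11 ]
R4 <- R4 - (-1)*R3:  [ 0  0  0  0 ]
Row echelon form:
[ -4     -6      4       -4 ]
[  0  -11/2     -4        2 ]
[  0      0  87/11  -104/11 ]
[  0      0      0        0 ]
Nonzero rows / pivot columns: 3

rank(A) = 3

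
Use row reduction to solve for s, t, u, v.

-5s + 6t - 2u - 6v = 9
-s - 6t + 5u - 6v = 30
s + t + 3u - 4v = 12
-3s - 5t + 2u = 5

Forward elimination on [A|b]:
R2 <- R2 - (1/5)*R1:  [     0  -36/5   27/5  -24/5  141/5 ]
R3 <- R3 - (-1/5)*R1:  [     0   11/5   13/5  -26/5   69/5 ]
R4 <- R4 - (3/5)*R1:  [     0  -43/5   16/5   18/5   -2/5 ]
R3 <- R3 - (-11/36)*R2:  [      0       0    17/4   -20/3  269/12 ]
R4 <- R4 - (43/36)*R2:  [       0        0    -13/4     28/3  -409/12 ]
R4 <- R4 - (-13/17)*R3:  [       0        0        0    72/17  -288/17 ]
Row echelon form:
[ -5      6    -2     -6  |        9 ]
[  0  -36/5  27/5  -24/5  |    141/5 ]
[  0      0  17/4  -20/3  |   269/12 ]
[  0      0     0  72/17  |  -288/17 ]
Back-substitution:
v = (-288/17) / (72/17) = -4
u = (269/12 - (-20/3)*(-4)) / (17/4) = -1
t = (141/5 - (27/5)*(-1) - (-24/5)*(-4)) / (-36/5) = -2
s = (9 - (6)*(-2) - (-2)*(-1) - (-6)*(-4)) / -5 = 1

(1, -2, -1, -4)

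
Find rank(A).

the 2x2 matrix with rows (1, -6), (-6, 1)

Row reduction:
R2 <- R2 - (-6)*R1:  [   0  -35 ]
Row echelon form:
[ 1   -6 ]
[ 0  -35 ]
Nonzero rows / pivot columns: 2

rank(A) = 2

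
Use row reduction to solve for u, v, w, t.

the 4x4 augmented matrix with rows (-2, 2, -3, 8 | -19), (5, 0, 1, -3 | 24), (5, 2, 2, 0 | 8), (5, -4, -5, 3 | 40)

(4, -1, -5, -3)

Forward elimination on [A|b]:
R2 <- R2 - (-5/2)*R1:  [     0      5  -13/2     17  -47/2 ]
R3 <- R3 - (-5/2)*R1:  [     0      7  -11/2     20  -79/2 ]
R4 <- R4 - (-5/2)*R1:  [     0      1  -25/2     23  -15/2 ]
R3 <- R3 - (7/5)*R2:  [     0      0   18/5  -19/5  -33/5 ]
R4 <- R4 - (1/5)*R2:  [     0      0  -56/5   98/5  -14/5 ]
R4 <- R4 - (-28/9)*R3:  [     0      0      0   70/9  -70/3 ]
Row echelon form:
[ -2  2     -3      8  |    -19 ]
[  0  5  -13/2     17  |  -47/2 ]
[  0  0   18/5  -19/5  |  -33/5 ]
[  0  0      0   70/9  |  -70/3 ]
Back-substitution:
t = (-70/3) / (70/9) = -3
w = (-33/5 - (-19/5)*(-3)) / (18/5) = -5
v = (-47/2 - (-13/2)*(-5) - (17)*(-3)) / 5 = -1
u = (-19 - (2)*(-1) - (-3)*(-5) - (8)*(-3)) / -2 = 4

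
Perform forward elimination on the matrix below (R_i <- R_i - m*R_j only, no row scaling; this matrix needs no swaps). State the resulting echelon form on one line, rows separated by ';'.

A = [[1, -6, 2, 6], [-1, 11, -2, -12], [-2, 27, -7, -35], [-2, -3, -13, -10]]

Forward elimination:
R2 <- R2 - (-1)*R1:  [  0   5   0  -6 ]
R3 <- R3 - (-2)*R1:  [   0   15   -3  -23 ]
R4 <- R4 - (-2)*R1:  [   0  -15   -9    2 ]
R3 <- R3 - (3)*R2:  [  0   0  -3  -5 ]
R4 <- R4 - (-3)*R2:  [   0    0   -9  -16 ]
R4 <- R4 - (3)*R3:  [  0   0   0  -1 ]
Row echelon form:
[ 1  -6   2   6 ]
[ 0   5   0  -6 ]
[ 0   0  -3  -5 ]
[ 0   0   0  -1 ]

REF = [1 -6 2 6; 0 5 0 -6; 0 0 -3 -5; 0 0 0 -1]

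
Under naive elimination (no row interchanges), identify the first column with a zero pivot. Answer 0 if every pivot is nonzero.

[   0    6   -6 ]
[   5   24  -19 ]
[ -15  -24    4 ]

Naive forward elimination:
Pivot entry (1,1) is zero but row 2 has 5 in column 1 -> naive elimination stops; a row interchange (e.g. R1 <-> R2) would be required here.

first zero-pivot column = 1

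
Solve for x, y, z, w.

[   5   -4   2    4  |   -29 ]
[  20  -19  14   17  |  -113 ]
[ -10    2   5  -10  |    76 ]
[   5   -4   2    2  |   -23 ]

(-5, -2, 0, -3)

Forward elimination on [A|b]:
R2 <- R2 - (4)*R1:  [  0  -3   6   1   3 ]
R3 <- R3 - (-2)*R1:  [  0  -6   9  -2  18 ]
R4 <- R4 - (1)*R1:  [  0   0   0  -2   6 ]
R3 <- R3 - (2)*R2:  [  0   0  -3  -4  12 ]
Row echelon form:
[ 5  -4   2   4  |  -29 ]
[ 0  -3   6   1  |    3 ]
[ 0   0  -3  -4  |   12 ]
[ 0   0   0  -2  |    6 ]
Back-substitution:
w = (6) / -2 = -3
z = (12 - (-4)*(-3)) / -3 = 0
y = (3 - (6)*(0) - (1)*(-3)) / -3 = -2
x = (-29 - (-4)*(-2) - (2)*(0) - (4)*(-3)) / 5 = -5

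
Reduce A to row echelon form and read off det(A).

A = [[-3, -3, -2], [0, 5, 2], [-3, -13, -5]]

Forward elimination:
R3 <- R3 - (1)*R1:  [   0  -10   -3 ]
R3 <- R3 - (-2)*R2:  [ 0  0  1 ]
Upper-triangular form:
[ -3  -3  -2 ]
[  0   5   2 ]
[  0   0   1 ]
det(A) = (-1)^0 * (-3) * (5) * (1) = -15  (0 row swaps -> sign +1)

det(A) = -15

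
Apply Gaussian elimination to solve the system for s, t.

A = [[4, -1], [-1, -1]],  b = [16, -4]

(4, 0)

Forward elimination on [A|b]:
R2 <- R2 - (-1/4)*R1:  [    0  -5/4     0 ]
Row echelon form:
[ 4    -1  |  16 ]
[ 0  -5/4  |   0 ]
Back-substitution:
t = (0) / (-5/4) = 0
s = (16 - (-1)*(0)) / 4 = 4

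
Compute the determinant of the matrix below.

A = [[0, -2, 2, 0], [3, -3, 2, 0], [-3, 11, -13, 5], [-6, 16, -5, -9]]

Forward elimination:
R1 <-> R2   (pivot in column 1 was zero)
[  3  -3    2   0 ]
[  0  -2    2   0 ]
[ -3  11  -13   5 ]
[ -6  16   -5  -9 ]
R3 <- R3 - (-1)*R1:  [   0    8  -11    5 ]
R4 <- R4 - (-2)*R1:  [  0  10  -1  -9 ]
R3 <- R3 - (-4)*R2:  [  0   0  -3   5 ]
R4 <- R4 - (-5)*R2:  [  0   0   9  -9 ]
R4 <- R4 - (-3)*R3:  [ 0  0  0  6 ]
Upper-triangular form:
[ 3  -3   2  0 ]
[ 0  -2   2  0 ]
[ 0   0  -3  5 ]
[ 0   0   0  6 ]
det(A) = (-1)^1 * (3) * (-2) * (-3) * (6) = -108  (1 row swap -> sign -1)

det(A) = -108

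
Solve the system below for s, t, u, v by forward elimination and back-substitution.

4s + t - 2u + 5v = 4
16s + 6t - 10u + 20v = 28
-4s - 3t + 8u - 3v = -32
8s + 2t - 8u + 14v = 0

(4, 4, -2, -4)

Forward elimination on [A|b]:
R2 <- R2 - (4)*R1:  [  0   2  -2   0  12 ]
R3 <- R3 - (-1)*R1:  [   0   -2    6    2  -28 ]
R4 <- R4 - (2)*R1:  [  0   0  -4   4  -8 ]
R3 <- R3 - (-1)*R2:  [   0    0    4    2  -16 ]
R4 <- R4 - (-1)*R3:  [   0    0    0    6  -24 ]
Row echelon form:
[ 4  1  -2  5  |    4 ]
[ 0  2  -2  0  |   12 ]
[ 0  0   4  2  |  -16 ]
[ 0  0   0  6  |  -24 ]
Back-substitution:
v = (-24) / 6 = -4
u = (-16 - (2)*(-4)) / 4 = -2
t = (12 - (-2)*(-2)) / 2 = 4
s = (4 - (1)*(4) - (-2)*(-2) - (5)*(-4)) / 4 = 4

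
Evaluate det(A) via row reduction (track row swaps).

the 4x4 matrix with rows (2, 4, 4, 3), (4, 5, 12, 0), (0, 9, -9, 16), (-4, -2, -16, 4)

det(A) = 36

Forward elimination:
R2 <- R2 - (2)*R1:  [  0  -3   4  -6 ]
R4 <- R4 - (-2)*R1:  [  0   6  -8  10 ]
R3 <- R3 - (-3)*R2:  [  0   0   3  -2 ]
R4 <- R4 - (-2)*R2:  [  0   0   0  -2 ]
Upper-triangular form:
[ 2   4  4   3 ]
[ 0  -3  4  -6 ]
[ 0   0  3  -2 ]
[ 0   0  0  -2 ]
det(A) = (-1)^0 * (2) * (-3) * (3) * (-2) = 36  (0 row swaps -> sign +1)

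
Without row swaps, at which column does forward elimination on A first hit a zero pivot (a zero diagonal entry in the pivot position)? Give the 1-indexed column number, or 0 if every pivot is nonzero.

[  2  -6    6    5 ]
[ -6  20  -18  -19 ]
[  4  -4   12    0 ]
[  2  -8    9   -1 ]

first zero-pivot column = 3

Naive forward elimination:
R2 <- R2 - (-3)*R1:  [  0   2   0  -4 ]
R3 <- R3 - (2)*R1:  [   0    8    0  -10 ]
R4 <- R4 - (1)*R1:  [  0  -2   3  -6 ]
R3 <- R3 - (4)*R2:  [ 0  0  0  6 ]
R4 <- R4 - (-1)*R2:  [   0    0    3  -10 ]
Matrix at this point:
[ 2  -6  6    5 ]
[ 0   2  0   -4 ]
[ 0   0  0    6 ]
[ 0   0  3  -10 ]
Pivot entry (3,3) is zero but row 4 has 3 in column 3 -> naive elimination stops; a row interchange (e.g. R3 <-> R4) would be required here.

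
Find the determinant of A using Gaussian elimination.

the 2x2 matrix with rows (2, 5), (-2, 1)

det(A) = 12

Forward elimination:
R2 <- R2 - (-1)*R1:  [ 0  6 ]
Upper-triangular form:
[ 2  5 ]
[ 0  6 ]
det(A) = (-1)^0 * (2) * (6) = 12  (0 row swaps -> sign +1)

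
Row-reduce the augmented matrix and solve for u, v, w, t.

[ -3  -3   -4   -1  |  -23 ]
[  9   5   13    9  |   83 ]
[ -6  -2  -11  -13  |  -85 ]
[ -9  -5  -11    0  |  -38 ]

(2, 4, 0, 5)

Forward elimination on [A|b]:
R2 <- R2 - (-3)*R1:  [  0  -4   1   6  14 ]
R3 <- R3 - (2)*R1:  [   0    4   -3  -11  -39 ]
R4 <- R4 - (3)*R1:  [  0   4   1   3  31 ]
R3 <- R3 - (-1)*R2:  [   0    0   -2   -5  -25 ]
R4 <- R4 - (-1)*R2:  [  0   0   2   9  45 ]
R4 <- R4 - (-1)*R3:  [  0   0   0   4  20 ]
Row echelon form:
[ -3  -3  -4  -1  |  -23 ]
[  0  -4   1   6  |   14 ]
[  0   0  -2  -5  |  -25 ]
[  0   0   0   4  |   20 ]
Back-substitution:
t = (20) / 4 = 5
w = (-25 - (-5)*(5)) / -2 = 0
v = (14 - (1)*(0) - (6)*(5)) / -4 = 4
u = (-23 - (-3)*(4) - (-4)*(0) - (-1)*(5)) / -3 = 2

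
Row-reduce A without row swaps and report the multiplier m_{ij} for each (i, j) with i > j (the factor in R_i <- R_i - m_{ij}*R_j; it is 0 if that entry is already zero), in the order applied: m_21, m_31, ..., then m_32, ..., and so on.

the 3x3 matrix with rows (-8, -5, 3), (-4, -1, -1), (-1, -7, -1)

multipliers: 1/2, 1/8, -17/4

Forward elimination:
R2 <- R2 - (1/2)*R1:  [    0   3/2  -5/2 ]
R3 <- R3 - (1/8)*R1:  [     0  -51/8  -11/8 ]
R3 <- R3 - (-17/4)*R2:  [   0    0  -12 ]
Multipliers (in order of application): m_{21} = 1/2, m_{31} = 1/8, m_{32} = -17/4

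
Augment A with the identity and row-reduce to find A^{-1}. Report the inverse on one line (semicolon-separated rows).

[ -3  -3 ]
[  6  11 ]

inverse = [-11/15 -1/5; 2/5 1/5]

Gauss-Jordan on [A | I]:
R1 <- (1/-3)*R1:  [    1     1  |  -1/3     0 ]
R2 <- R2 - (6)*R1:  [ 0  5  |  2  1 ]
R2 <- (1/5)*R2:  [   0    1  |  2/5  1/5 ]
R1 <- R1 - (1)*R2:  [      1       0  |  -11/15    -1/5 ]
Right block of [I | A^{-1}] is the inverse:
[ -11/15  -1/5 ]
[    2/5   1/5 ]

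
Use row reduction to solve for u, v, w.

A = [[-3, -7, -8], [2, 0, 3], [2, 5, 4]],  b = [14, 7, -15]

Forward elimination on [A|b]:
R2 <- R2 - (-2/3)*R1:  [     0  -14/3   -7/3   49/3 ]
R3 <- R3 - (-2/3)*R1:  [     0    1/3   -4/3  -17/3 ]
R3 <- R3 - (-1/14)*R2:  [    0     0  -3/2  -9/2 ]
Row echelon form:
[ -3     -7    -8  |    14 ]
[  0  -14/3  -7/3  |  49/3 ]
[  0      0  -3/2  |  -9/2 ]
Back-substitution:
w = (-9/2) / (-3/2) = 3
v = (49/3 - (-7/3)*(3)) / (-14/3) = -5
u = (14 - (-7)*(-5) - (-8)*(3)) / -3 = -1

(-1, -5, 3)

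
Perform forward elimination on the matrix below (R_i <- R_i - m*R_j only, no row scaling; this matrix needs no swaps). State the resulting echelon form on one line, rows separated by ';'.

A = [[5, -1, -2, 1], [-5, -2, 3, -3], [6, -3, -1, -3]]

REF = [5 -1 -2 1; 0 -3 1 -2; 0 0 4/5 -3]

Forward elimination:
R2 <- R2 - (-1)*R1:  [  0  -3   1  -2 ]
R3 <- R3 - (6/5)*R1:  [     0   -9/5    7/5  -21/5 ]
R3 <- R3 - (3/5)*R2:  [   0    0  4/5   -3 ]
Row echelon form:
[ 5  -1   -2   1 ]
[ 0  -3    1  -2 ]
[ 0   0  4/5  -3 ]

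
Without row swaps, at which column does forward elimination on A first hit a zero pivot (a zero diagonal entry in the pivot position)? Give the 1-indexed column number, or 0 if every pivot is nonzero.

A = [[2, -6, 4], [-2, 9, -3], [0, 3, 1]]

Naive forward elimination:
R2 <- R2 - (-1)*R1:  [ 0  3  1 ]
R3 <- R3 - (1)*R2:  [ 0  0  0 ]
Matrix at this point:
[ 2  -6  4 ]
[ 0   3  1 ]
[ 0   0  0 ]
Pivot entry (3,3) in the last row is zero and there are no rows below to swap with -> zero pivot in column 3 (A is singular).

first zero-pivot column = 3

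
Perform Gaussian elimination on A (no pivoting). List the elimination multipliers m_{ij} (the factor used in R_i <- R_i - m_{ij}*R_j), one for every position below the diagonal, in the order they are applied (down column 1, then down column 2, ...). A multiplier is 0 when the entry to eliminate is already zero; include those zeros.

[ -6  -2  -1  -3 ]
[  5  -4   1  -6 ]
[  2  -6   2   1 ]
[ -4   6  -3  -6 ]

Forward elimination:
R2 <- R2 - (-5/6)*R1:  [     0  -17/3    1/6  -17/2 ]
R3 <- R3 - (-1/3)*R1:  [     0  -20/3    5/3      0 ]
R4 <- R4 - (2/3)*R1:  [    0  22/3  -7/3    -4 ]
R3 <- R3 - (20/17)*R2:  [     0      0  25/17     10 ]
R4 <- R4 - (-22/17)*R2:  [      0       0  -36/17     -15 ]
R4 <- R4 - (-36/25)*R3:  [    0     0     0  -3/5 ]
Multipliers (in order of application): m_{21} = -5/6, m_{31} = -1/3, m_{41} = 2/3, m_{32} = 20/17, m_{42} = -22/17, m_{43} = -36/25

multipliers: -5/6, -1/3, 2/3, 20/17, -22/17, -36/25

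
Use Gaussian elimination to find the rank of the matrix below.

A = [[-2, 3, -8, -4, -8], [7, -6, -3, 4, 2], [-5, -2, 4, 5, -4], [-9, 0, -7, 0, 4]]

Row reduction:
R2 <- R2 - (-7/2)*R1:  [   0  9/2  -31  -10  -26 ]
R3 <- R3 - (5/2)*R1:  [     0  -19/2     24     15     16 ]
R4 <- R4 - (9/2)*R1:  [     0  -27/2     29     18     40 ]
R3 <- R3 - (-19/9)*R2:  [      0       0  -373/9   -55/9  -350/9 ]
R4 <- R4 - (-3)*R2:  [   0    0  -64  -12  -38 ]
R4 <- R4 - (576/373)*R3:  [        0         0         0  -956/373  8226/373 ]
Row echelon form:
[ -2    3      -8        -4        -8 ]
[  0  9/2     -31       -10       -26 ]
[  0    0  -373/9     -55/9    -350/9 ]
[  0    0       0  -956/373  8226/373 ]
Nonzero rows / pivot columns: 4

rank(A) = 4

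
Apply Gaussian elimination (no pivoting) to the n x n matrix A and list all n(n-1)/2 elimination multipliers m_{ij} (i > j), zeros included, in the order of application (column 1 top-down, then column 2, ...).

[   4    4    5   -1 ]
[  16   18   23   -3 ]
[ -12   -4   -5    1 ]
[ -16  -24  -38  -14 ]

multipliers: 4, -3, -4, 4, -4, 3

Forward elimination:
R2 <- R2 - (4)*R1:  [ 0  2  3  1 ]
R3 <- R3 - (-3)*R1:  [  0   8  10  -2 ]
R4 <- R4 - (-4)*R1:  [   0   -8  -18  -18 ]
R3 <- R3 - (4)*R2:  [  0   0  -2  -6 ]
R4 <- R4 - (-4)*R2:  [   0    0   -6  -14 ]
R4 <- R4 - (3)*R3:  [ 0  0  0  4 ]
Multipliers (in order of application): m_{21} = 4, m_{31} = -3, m_{41} = -4, m_{32} = 4, m_{42} = -4, m_{43} = 3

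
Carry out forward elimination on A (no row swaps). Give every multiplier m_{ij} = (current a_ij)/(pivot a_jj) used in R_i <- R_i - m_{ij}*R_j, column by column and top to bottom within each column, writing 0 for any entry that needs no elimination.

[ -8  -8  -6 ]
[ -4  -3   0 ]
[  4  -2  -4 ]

Forward elimination:
R2 <- R2 - (1/2)*R1:  [ 0  1  3 ]
R3 <- R3 - (-1/2)*R1:  [  0  -6  -7 ]
R3 <- R3 - (-6)*R2:  [  0   0  11 ]
Multipliers (in order of application): m_{21} = 1/2, m_{31} = -1/2, m_{32} = -6

multipliers: 1/2, -1/2, -6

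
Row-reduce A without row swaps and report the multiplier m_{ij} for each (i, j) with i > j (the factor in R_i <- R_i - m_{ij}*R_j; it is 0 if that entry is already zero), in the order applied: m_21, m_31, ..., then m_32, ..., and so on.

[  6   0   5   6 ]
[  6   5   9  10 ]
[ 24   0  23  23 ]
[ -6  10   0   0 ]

multipliers: 1, 4, -1, 0, 2, -1

Forward elimination:
R2 <- R2 - (1)*R1:  [ 0  5  4  4 ]
R3 <- R3 - (4)*R1:  [  0   0   3  -1 ]
R4 <- R4 - (-1)*R1:  [  0  10   5   6 ]
R3: entry in column 2 is already 0 -> m_{32} = 0 (no row operation needed)
R4 <- R4 - (2)*R2:  [  0   0  -3  -2 ]
R4 <- R4 - (-1)*R3:  [  0   0   0  -3 ]
Multipliers (in order of application): m_{21} = 1, m_{31} = 4, m_{41} = -1, m_{32} = 0, m_{42} = 2, m_{43} = -1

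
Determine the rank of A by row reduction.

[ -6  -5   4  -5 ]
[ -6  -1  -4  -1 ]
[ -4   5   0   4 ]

rank(A) = 3

Row reduction:
R2 <- R2 - (1)*R1:  [  0   4  -8   4 ]
R3 <- R3 - (2/3)*R1:  [    0  25/3  -8/3  22/3 ]
R3 <- R3 - (25/12)*R2:  [  0   0  14  -1 ]
Row echelon form:
[ -6  -5   4  -5 ]
[  0   4  -8   4 ]
[  0   0  14  -1 ]
Nonzero rows / pivot columns: 3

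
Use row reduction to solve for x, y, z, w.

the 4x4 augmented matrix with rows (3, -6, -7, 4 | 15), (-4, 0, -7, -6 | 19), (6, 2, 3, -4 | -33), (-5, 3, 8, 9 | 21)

(-2, 5, -5, 4)

Forward elimination on [A|b]:
R2 <- R2 - (-4/3)*R1:  [     0     -8  -49/3   -2/3     39 ]
R3 <- R3 - (2)*R1:  [   0   14   17  -12  -63 ]
R4 <- R4 - (-5/3)*R1:  [     0     -7  -11/3   47/3     46 ]
R3 <- R3 - (-7/4)*R2:  [       0        0  -139/12    -79/6     21/4 ]
R4 <- R4 - (7/8)*R2:  [    0     0  85/8  65/4  95/8 ]
R4 <- R4 - (-255/278)*R3:  [        0         0         0   580/139  2320/139 ]
Row echelon form:
[ 3  -6       -7        4  |        15 ]
[ 0  -8    -49/3     -2/3  |        39 ]
[ 0   0  -139/12    -79/6  |      21/4 ]
[ 0   0        0  580/139  |  2320/139 ]
Back-substitution:
w = (2320/139) / (580/139) = 4
z = (21/4 - (-79/6)*(4)) / (-139/12) = -5
y = (39 - (-49/3)*(-5) - (-2/3)*(4)) / -8 = 5
x = (15 - (-6)*(5) - (-7)*(-5) - (4)*(4)) / 3 = -2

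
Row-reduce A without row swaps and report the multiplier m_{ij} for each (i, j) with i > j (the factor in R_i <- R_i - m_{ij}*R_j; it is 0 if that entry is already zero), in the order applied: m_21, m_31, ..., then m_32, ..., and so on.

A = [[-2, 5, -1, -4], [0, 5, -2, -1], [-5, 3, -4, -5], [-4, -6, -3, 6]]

Forward elimination:
R2: entry in column 1 is already 0 -> m_{21} = 0 (no row operation needed)
R3 <- R3 - (5/2)*R1:  [     0  -19/2   -3/2      5 ]
R4 <- R4 - (2)*R1:  [   0  -16   -1   14 ]
R3 <- R3 - (-19/10)*R2:  [      0       0  -53/10   31/10 ]
R4 <- R4 - (-16/5)*R2:  [     0      0  -37/5   54/5 ]
R4 <- R4 - (74/53)*R3:  [      0       0       0  343/53 ]
Multipliers (in order of application): m_{21} = 0, m_{31} = 5/2, m_{41} = 2, m_{32} = -19/10, m_{42} = -16/5, m_{43} = 74/53

multipliers: 0, 5/2, 2, -19/10, -16/5, 74/53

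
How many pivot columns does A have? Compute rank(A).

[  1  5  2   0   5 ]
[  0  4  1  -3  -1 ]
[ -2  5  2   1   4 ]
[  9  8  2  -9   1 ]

rank(A) = 3

Row reduction:
R3 <- R3 - (-2)*R1:  [  0  15   6   1  14 ]
R4 <- R4 - (9)*R1:  [   0  -37  -16   -9  -44 ]
R3 <- R3 - (15/4)*R2:  [    0     0   9/4  49/4  71/4 ]
R4 <- R4 - (-37/4)*R2:  [      0       0   -27/4  -147/4  -213/4 ]
R4 <- R4 - (-3)*R3:  [ 0  0  0  0  0 ]
Row echelon form:
[ 1  5    2     0     5 ]
[ 0  4    1    -3    -1 ]
[ 0  0  9/4  49/4  71/4 ]
[ 0  0    0     0     0 ]
Nonzero rows / pivot columns: 3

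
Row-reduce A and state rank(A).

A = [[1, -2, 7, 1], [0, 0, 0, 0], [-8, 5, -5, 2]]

Row reduction:
R3 <- R3 - (-8)*R1:  [   0  -11   51   10 ]
R2 <-> R3   (pivot in column 2 was zero)
[ 1   -2   7   1 ]
[ 0  -11  51  10 ]
[ 0    0   0   0 ]
Row echelon form:
[ 1   -2   7   1 ]
[ 0  -11  51  10 ]
[ 0    0   0   0 ]
Nonzero rows / pivot columns: 2

rank(A) = 2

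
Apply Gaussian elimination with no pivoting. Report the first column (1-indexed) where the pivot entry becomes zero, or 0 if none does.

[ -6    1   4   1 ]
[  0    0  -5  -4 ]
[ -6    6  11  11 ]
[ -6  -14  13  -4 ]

Naive forward elimination:
R3 <- R3 - (1)*R1:  [  0   5   7  10 ]
R4 <- R4 - (1)*R1:  [   0  -15    9   -5 ]
Matrix at this point:
[ -6    1   4   1 ]
[  0    0  -5  -4 ]
[  0    5   7  10 ]
[  0  -15   9  -5 ]
Pivot entry (2,2) is zero but row 3 has 5 in column 2 -> naive elimination stops; a row interchange (e.g. R2 <-> R3) would be required here.

first zero-pivot column = 2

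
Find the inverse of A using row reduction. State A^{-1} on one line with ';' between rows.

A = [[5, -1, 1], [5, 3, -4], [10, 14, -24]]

Gauss-Jordan on [A | I]:
R1 <- (1/5)*R1:  [    1  -1/5   1/5  |   1/5     0     0 ]
R2 <- R2 - (5)*R1:  [  0   4  -5  |  -1   1   0 ]
R3 <- R3 - (10)*R1:  [   0   16  -26  |   -2    0    1 ]
R2 <- (1/4)*R2:  [    0     1  -5/4  |  -1/4   1/4     0 ]
R1 <- R1 - (-1/5)*R2:  [     1      0  -1/20  |   3/20   1/20      0 ]
R3 <- R3 - (16)*R2:  [  0   0  -6  |   2  -4   1 ]
R3 <- (1/-6)*R3:  [    0     0     1  |  -1/3   2/3  -1/6 ]
R1 <- R1 - (-1/20)*R3:  [      1       0       0  |    2/15    1/12  -1/120 ]
R2 <- R2 - (-5/4)*R3:  [     0      1      0  |   -2/3  13/12  -5/24 ]
Right block of [I | A^{-1}] is the inverse:
[ 2/15   1/12  -1/120 ]
[ -2/3  13/12   -5/24 ]
[ -1/3    2/3    -1/6 ]

inverse = [2/15 1/12 -1/120; -2/3 13/12 -5/24; -1/3 2/3 -1/6]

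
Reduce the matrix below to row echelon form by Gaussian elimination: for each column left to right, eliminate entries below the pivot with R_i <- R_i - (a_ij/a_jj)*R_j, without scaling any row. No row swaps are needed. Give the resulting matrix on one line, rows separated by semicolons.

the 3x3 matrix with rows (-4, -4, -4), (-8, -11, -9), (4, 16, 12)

Forward elimination:
R2 <- R2 - (2)*R1:  [  0  -3  -1 ]
R3 <- R3 - (-1)*R1:  [  0  12   8 ]
R3 <- R3 - (-4)*R2:  [ 0  0  4 ]
Row echelon form:
[ -4  -4  -4 ]
[  0  -3  -1 ]
[  0   0   4 ]

REF = [-4 -4 -4; 0 -3 -1; 0 0 4]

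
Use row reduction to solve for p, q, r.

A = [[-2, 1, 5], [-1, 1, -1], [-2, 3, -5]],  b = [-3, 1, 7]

(4, 5, 0)

Forward elimination on [A|b]:
R2 <- R2 - (1/2)*R1:  [    0   1/2  -7/2   5/2 ]
R3 <- R3 - (1)*R1:  [   0    2  -10   10 ]
R3 <- R3 - (4)*R2:  [ 0  0  4  0 ]
Row echelon form:
[ -2    1     5  |   -3 ]
[  0  1/2  -7/2  |  5/2 ]
[  0    0     4  |    0 ]
Back-substitution:
r = (0) / 4 = 0
q = (5/2 - (-7/2)*(0)) / (1/2) = 5
p = (-3 - (1)*(5) - (5)*(0)) / -2 = 4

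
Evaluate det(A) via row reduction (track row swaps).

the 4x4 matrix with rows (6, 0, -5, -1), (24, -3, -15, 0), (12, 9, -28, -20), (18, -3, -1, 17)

Forward elimination:
R2 <- R2 - (4)*R1:  [  0  -3   5   4 ]
R3 <- R3 - (2)*R1:  [   0    9  -18  -18 ]
R4 <- R4 - (3)*R1:  [  0  -3  14  20 ]
R3 <- R3 - (-3)*R2:  [  0   0  -3  -6 ]
R4 <- R4 - (1)*R2:  [  0   0   9  16 ]
R4 <- R4 - (-3)*R3:  [  0   0   0  -2 ]
Upper-triangular form:
[ 6   0  -5  -1 ]
[ 0  -3   5   4 ]
[ 0   0  -3  -6 ]
[ 0   0   0  -2 ]
det(A) = (-1)^0 * (6) * (-3) * (-3) * (-2) = -108  (0 row swaps -> sign +1)

det(A) = -108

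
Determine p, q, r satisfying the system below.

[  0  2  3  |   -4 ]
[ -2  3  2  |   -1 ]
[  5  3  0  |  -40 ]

Forward elimination on [A|b]:
R1 <-> R2   (pivot in column 1 was zero)
[ -2  3  2   -1 ]
[  0  2  3   -4 ]
[  5  3  0  -40 ]
R3 <- R3 - (-5/2)*R1:  [     0   21/2      5  -85/2 ]
R3 <- R3 - (21/4)*R2:  [     0      0  -43/4  -43/2 ]
Row echelon form:
[ -2  3      2  |     -1 ]
[  0  2      3  |     -4 ]
[  0  0  -43/4  |  -43/2 ]
Back-substitution:
r = (-43/2) / (-43/4) = 2
q = (-4 - (3)*(2)) / 2 = -5
p = (-1 - (3)*(-5) - (2)*(2)) / -2 = -5

(-5, -5, 2)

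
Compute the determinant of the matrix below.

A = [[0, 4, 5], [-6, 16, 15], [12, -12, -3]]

det(A) = 48

Forward elimination:
R1 <-> R2   (pivot in column 1 was zero)
[ -6   16  15 ]
[  0    4   5 ]
[ 12  -12  -3 ]
R3 <- R3 - (-2)*R1:  [  0  20  27 ]
R3 <- R3 - (5)*R2:  [ 0  0  2 ]
Upper-triangular form:
[ -6  16  15 ]
[  0   4   5 ]
[  0   0   2 ]
det(A) = (-1)^1 * (-6) * (4) * (2) = 48  (1 row swap -> sign -1)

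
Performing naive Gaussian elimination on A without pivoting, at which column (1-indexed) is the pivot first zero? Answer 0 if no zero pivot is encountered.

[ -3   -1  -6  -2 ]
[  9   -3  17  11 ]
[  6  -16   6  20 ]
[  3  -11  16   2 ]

Naive forward elimination:
R2 <- R2 - (-3)*R1:  [  0  -6  -1   5 ]
R3 <- R3 - (-2)*R1:  [   0  -18   -6   16 ]
R4 <- R4 - (-1)*R1:  [   0  -12   10    0 ]
R3 <- R3 - (3)*R2:  [  0   0  -3   1 ]
R4 <- R4 - (2)*R2:  [   0    0   12  -10 ]
R4 <- R4 - (-4)*R3:  [  0   0   0  -6 ]
All pivots nonzero; naive elimination completes without hitting a zero pivot.

first zero-pivot column = 0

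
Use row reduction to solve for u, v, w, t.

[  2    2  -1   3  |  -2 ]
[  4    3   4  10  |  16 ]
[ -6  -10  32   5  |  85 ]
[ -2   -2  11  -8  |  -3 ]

Forward elimination on [A|b]:
R2 <- R2 - (2)*R1:  [  0  -1   6   4  20 ]
R3 <- R3 - (-3)*R1:  [  0  -4  29  14  79 ]
R4 <- R4 - (-1)*R1:  [  0   0  10  -5  -5 ]
R3 <- R3 - (4)*R2:  [  0   0   5  -2  -1 ]
R4 <- R4 - (2)*R3:  [  0   0   0  -1  -3 ]
Row echelon form:
[ 2   2  -1   3  |  -2 ]
[ 0  -1   6   4  |  20 ]
[ 0   0   5  -2  |  -1 ]
[ 0   0   0  -1  |  -3 ]
Back-substitution:
t = (-3) / -1 = 3
w = (-1 - (-2)*(3)) / 5 = 1
v = (20 - (6)*(1) - (4)*(3)) / -1 = -2
u = (-2 - (2)*(-2) - (-1)*(1) - (3)*(3)) / 2 = -3

(-3, -2, 1, 3)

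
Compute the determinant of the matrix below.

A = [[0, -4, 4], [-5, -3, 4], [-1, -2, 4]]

Forward elimination:
R1 <-> R2   (pivot in column 1 was zero)
[ -5  -3  4 ]
[  0  -4  4 ]
[ -1  -2  4 ]
R3 <- R3 - (1/5)*R1:  [    0  -7/5  16/5 ]
R3 <- R3 - (7/20)*R2:  [   0    0  9/5 ]
Upper-triangular form:
[ -5  -3    4 ]
[  0  -4    4 ]
[  0   0  9/5 ]
det(A) = (-1)^1 * (-5) * (-4) * (9/5) = -36  (1 row swap -> sign -1)

det(A) = -36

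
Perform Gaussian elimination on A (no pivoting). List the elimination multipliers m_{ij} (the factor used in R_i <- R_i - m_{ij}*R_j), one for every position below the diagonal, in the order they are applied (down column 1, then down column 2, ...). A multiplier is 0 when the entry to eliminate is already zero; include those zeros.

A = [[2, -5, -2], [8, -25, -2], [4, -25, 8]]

multipliers: 4, 2, 3

Forward elimination:
R2 <- R2 - (4)*R1:  [  0  -5   6 ]
R3 <- R3 - (2)*R1:  [   0  -15   12 ]
R3 <- R3 - (3)*R2:  [  0   0  -6 ]
Multipliers (in order of application): m_{21} = 4, m_{31} = 2, m_{32} = 3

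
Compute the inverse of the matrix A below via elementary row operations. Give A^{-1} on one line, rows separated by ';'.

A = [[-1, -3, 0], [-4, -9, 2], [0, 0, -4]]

Gauss-Jordan on [A | I]:
R1 <- (1/-1)*R1:  [  1   3   0  |  -1   0   0 ]
R2 <- R2 - (-4)*R1:  [  0   3   2  |  -4   1   0 ]
R2 <- (1/3)*R2:  [    0     1   2/3  |  -4/3   1/3     0 ]
R1 <- R1 - (3)*R2:  [  1   0  -2  |   3  -1   0 ]
R3 <- (1/-4)*R3:  [    0     0     1  |     0     0  -1/4 ]
R1 <- R1 - (-2)*R3:  [    1     0     0  |     3    -1  -1/2 ]
R2 <- R2 - (2/3)*R3:  [    0     1     0  |  -4/3   1/3   1/6 ]
Right block of [I | A^{-1}] is the inverse:
[    3   -1  -1/2 ]
[ -4/3  1/3   1/6 ]
[    0    0  -1/4 ]

inverse = [3 -1 -1/2; -4/3 1/3 1/6; 0 0 -1/4]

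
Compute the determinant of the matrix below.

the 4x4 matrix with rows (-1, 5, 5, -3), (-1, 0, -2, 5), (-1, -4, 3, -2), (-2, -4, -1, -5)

det(A) = -558

Forward elimination:
R2 <- R2 - (1)*R1:  [  0  -5  -7   8 ]
R3 <- R3 - (1)*R1:  [  0  -9  -2   1 ]
R4 <- R4 - (2)*R1:  [   0  -14  -11    1 ]
R3 <- R3 - (9/5)*R2:  [     0      0   53/5  -67/5 ]
R4 <- R4 - (14/5)*R2:  [      0       0    43/5  -107/5 ]
R4 <- R4 - (43/53)*R3:  [       0        0        0  -558/53 ]
Upper-triangular form:
[ -1   5     5       -3 ]
[  0  -5    -7        8 ]
[  0   0  53/5    -67/5 ]
[  0   0     0  -558/53 ]
det(A) = (-1)^0 * (-1) * (-5) * (53/5) * (-558/53) = -558  (0 row swaps -> sign +1)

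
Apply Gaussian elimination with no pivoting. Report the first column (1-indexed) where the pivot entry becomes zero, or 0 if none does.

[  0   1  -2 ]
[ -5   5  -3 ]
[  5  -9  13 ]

Naive forward elimination:
Pivot entry (1,1) is zero but row 2 has -5 in column 1 -> naive elimination stops; a row interchange (e.g. R1 <-> R2) would be required here.

first zero-pivot column = 1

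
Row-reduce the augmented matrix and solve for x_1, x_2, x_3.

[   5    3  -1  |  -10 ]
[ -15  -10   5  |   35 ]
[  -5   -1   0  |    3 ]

(0, -3, 1)

Forward elimination on [A|b]:
R2 <- R2 - (-3)*R1:  [  0  -1   2   5 ]
R3 <- R3 - (-1)*R1:  [  0   2  -1  -7 ]
R3 <- R3 - (-2)*R2:  [ 0  0  3  3 ]
Row echelon form:
[ 5   3  -1  |  -10 ]
[ 0  -1   2  |    5 ]
[ 0   0   3  |    3 ]
Back-substitution:
x_3 = (3) / 3 = 1
x_2 = (5 - (2)*(1)) / -1 = -3
x_1 = (-10 - (3)*(-3) - (-1)*(1)) / 5 = 0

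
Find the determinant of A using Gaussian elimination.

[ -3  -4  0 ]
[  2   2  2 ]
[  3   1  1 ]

Forward elimination:
R2 <- R2 - (-2/3)*R1:  [    0  -2/3     2 ]
R3 <- R3 - (-1)*R1:  [  0  -3   1 ]
R3 <- R3 - (9/2)*R2:  [  0   0  -8 ]
Upper-triangular form:
[ -3    -4   0 ]
[  0  -2/3   2 ]
[  0     0  -8 ]
det(A) = (-1)^0 * (-3) * (-2/3) * (-8) = -16  (0 row swaps -> sign +1)

det(A) = -16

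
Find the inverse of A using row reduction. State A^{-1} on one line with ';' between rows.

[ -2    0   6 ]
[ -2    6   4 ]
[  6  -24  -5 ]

Gauss-Jordan on [A | I]:
R1 <- (1/-2)*R1:  [    1     0    -3  |  -1/2     0     0 ]
R2 <- R2 - (-2)*R1:  [  0   6  -2  |  -1   1   0 ]
R3 <- R3 - (6)*R1:  [   0  -24   13  |    3    0    1 ]
R2 <- (1/6)*R2:  [    0     1  -1/3  |  -1/6   1/6     0 ]
R3 <- R3 - (-24)*R2:  [  0   0   5  |  -1   4   1 ]
R3 <- (1/5)*R3:  [    0     0     1  |  -1/5   4/5   1/5 ]
R1 <- R1 - (-3)*R3:  [      1       0       0  |  -11/10    12/5     3/5 ]
R2 <- R2 - (-1/3)*R3:  [     0      1      0  |  -7/30  13/30   1/15 ]
Right block of [I | A^{-1}] is the inverse:
[ -11/10   12/5   3/5 ]
[  -7/30  13/30  1/15 ]
[   -1/5    4/5   1/5 ]

inverse = [-11/10 12/5 3/5; -7/30 13/30 1/15; -1/5 4/5 1/5]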